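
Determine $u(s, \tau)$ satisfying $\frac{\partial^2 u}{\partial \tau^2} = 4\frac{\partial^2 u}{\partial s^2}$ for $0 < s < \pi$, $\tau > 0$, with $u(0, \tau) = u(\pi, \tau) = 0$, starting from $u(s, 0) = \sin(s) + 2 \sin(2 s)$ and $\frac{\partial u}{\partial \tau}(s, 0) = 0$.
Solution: Using separation of variables $u = X(s)T(\tau)$:
Eigenfunctions: $\sin(ns)$, $n = 1, 2, 3, \ldots$
General solution: $u(s, \tau) = \sum [A_n \cos(2n \tau) + B_n \sin(2n \tau)] \sin(ns)$
From $u(s,0) = \sin(s) + 2 \sin(2 s)$: $A_1=1, A_2=2$. From $u_{\tau}(s,0) = 0$: all $B_n = 0$.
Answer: $u(s, \tau) = \sin(s) \cos(2 \tau) + 2 \sin(2 s) \cos(4 \tau)$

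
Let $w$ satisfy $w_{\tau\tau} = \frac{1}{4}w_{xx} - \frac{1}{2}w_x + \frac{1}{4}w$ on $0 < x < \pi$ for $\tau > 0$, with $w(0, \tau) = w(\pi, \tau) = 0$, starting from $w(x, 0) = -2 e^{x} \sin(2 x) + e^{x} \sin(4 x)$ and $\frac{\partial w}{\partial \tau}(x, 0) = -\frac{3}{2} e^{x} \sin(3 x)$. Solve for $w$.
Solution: Substitute $w = e^{x}u$.
Then $w_x = e^{x}(u_x + u)$, $w_{xx} = e^{x}(u_{xx} + 2u_x + u)$, $w_{\tau\tau} = e^{x}u_{\tau\tau}$; substituting and dividing by $e^{x}$, the lower-order terms cancel: $u_{\tau\tau} = \frac{1}{4}u_{xx}$ (standard wave equation).
Data for $u$: $u(x,0) = e^{-x}w(x,0) = -2 \sin(2 x) + \sin(4 x)$; $u_{\tau}(x,0) = e^{-x}w_{\tau}(x,0) = -\frac{3}{2} \sin(3 x)$. The boundary conditions carry over: $u(0,\tau) = u(\pi,\tau) = 0$.
Separating variables: $u = \sum [A_n \cos(\omega_n \tau) + B_n \sin(\omega_n \tau)] \sin(nx)$, $\omega_n = n/2$. From ICs ($B_n$ = velocity coefficient / $\omega_n$): $A_2=-2, A_4=1, B_3=-1$.
So $u(x,\tau) = -2 \sin(2 x) \cos(\tau) - \sin(3 x) \sin(3 \tau/2) + \sin(4 x) \cos(2 \tau)$, and $w(x,\tau) = e^{x}u(x,\tau)$.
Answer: $w(x, \tau) = - e^{x} \sin(3 \tau/2) \sin(3 x) - 2 e^{x} \sin(2 x) \cos(\tau) + e^{x} \sin(4 x) \cos(2 \tau)$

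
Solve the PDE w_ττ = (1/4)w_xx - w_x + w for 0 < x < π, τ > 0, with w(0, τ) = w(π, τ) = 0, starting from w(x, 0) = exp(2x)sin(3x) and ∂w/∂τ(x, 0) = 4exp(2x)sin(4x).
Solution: Substitute w = exp(2x)u, i.e. u = exp(-2x)w.
By the product rule, w_x = exp(2x)(u_x + 2u), w_xx = exp(2x)(u_xx + 4u_x + 4u), w_ττ = exp(2x)u_ττ.
Substituting into the PDE and dividing by exp(2x): u_ττ = (1/4)(u_xx + 4u_x + 4u) - (u_x + 2u) + u.
The lower-order terms cancel, leaving the standard wave equation u_ττ = (1/4)u_xx.
Initial data for u: u(x,0) = exp(-2x)w(x,0) = sin(3x); u_τ(x,0) = exp(-2x)w_τ(x,0) = 4sin(4x). The boundary conditions carry over: u(0,τ) = u(π,τ) = 0.
Solve for u:
  Using separation of variables u = X(x)T(τ):
  Eigenfunctions: sin(nx), n = 1, 2, 3, ...
  General solution: u(x, τ) = Σ [A_n cos(n τ/2) + B_n sin(n τ/2)] sin(nx)
  From u(x,0) = sin(3x): A_3=1. From u_τ(x,0) = 4sin(4x), using u_τ(x,0) = Σ ω_n B_n sin(nx) with ω_n = n/2: B_4 = 4/2 = 2.
Hence u(x,τ) = sin(3x)cos(3τ/2) + 2sin(4x)sin(2τ).
Transform back: w(x,τ) = exp(2x)u(x,τ).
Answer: w(x, τ) = exp(2x)sin(3x)cos(3τ/2) + 2exp(2x)sin(4x)sin(2τ)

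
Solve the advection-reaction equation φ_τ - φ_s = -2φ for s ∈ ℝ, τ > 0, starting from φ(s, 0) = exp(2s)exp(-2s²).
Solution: Substitute φ = exp(2s)u.
Then φ_s = exp(2s)(u_s + 2u), φ_τ = exp(2s)u_τ; substituting and dividing by exp(2s), the lower-order terms cancel: u_τ - u_s = 0 (standard advection equation).
Data for u: u(s,0) = exp(-2s)φ(s,0) = exp(-2s²).
By characteristics (ds/dτ = -1), u(s,τ) = f(s + τ) with f = u(·, 0).
So u(s,τ) = exp(-2(s + τ)²), and φ(s,τ) = exp(2s)u(s,τ).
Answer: φ(s, τ) = exp(2s)exp(-2(s + τ)²)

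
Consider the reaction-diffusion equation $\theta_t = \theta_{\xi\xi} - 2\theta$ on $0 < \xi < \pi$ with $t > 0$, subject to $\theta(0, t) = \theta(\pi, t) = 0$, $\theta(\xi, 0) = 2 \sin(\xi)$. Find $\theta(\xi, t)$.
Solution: Substitute $\theta = e^{-2t}u$.
Then $\theta_t = e^{-2t}(u_t - 2u)$, $\theta_{\xi\xi} = e^{-2t}u_{\xi\xi}$; substituting and dividing by $e^{-2t}$, the lower-order terms cancel: $u_t = u_{\xi\xi}$ (standard heat equation).
Data for $u$: $u(\xi,0) = \theta(\xi,0) = 2 \sin(\xi)$. The boundary conditions carry over: $u(0,t) = u(\pi,t) = 0$.
Separating variables: $u = \sum c_n e^{-n^2t} \sin(n\xi)$. From $u(\xi,0) = 2 \sin(\xi)$: $c_1=2$.
So $u(\xi,t) = 2 e^{-t} \sin(\xi)$, and $\theta(\xi,t) = e^{-2t}u(\xi,t)$.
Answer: $\theta(\xi, t) = 2 e^{-3 t} \sin(\xi)$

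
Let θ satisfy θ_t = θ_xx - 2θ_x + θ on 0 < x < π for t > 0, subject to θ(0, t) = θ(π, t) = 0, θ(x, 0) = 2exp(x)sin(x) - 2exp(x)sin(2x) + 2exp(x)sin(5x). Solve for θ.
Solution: Substitute θ = exp(x)u.
Then θ_x = exp(x)(u_x + u), θ_xx = exp(x)(u_xx + 2u_x + u), θ_t = exp(x)u_t; substituting and dividing by exp(x), the lower-order terms cancel: u_t = u_xx (standard heat equation).
Data for u: u(x,0) = exp(-x)θ(x,0) = 2sin(x) - 2sin(2x) + 2sin(5x). The boundary conditions carry over: u(0,t) = u(π,t) = 0.
Separating variables: u = Σ c_n exp(-n²t) sin(nx). From u(x,0) = 2sin(x) - 2sin(2x) + 2sin(5x): c_1=2, c_2=-2, c_5=2.
So u(x,t) = 2exp(-t)sin(x) - 2exp(-4t)sin(2x) + 2exp(-25t)sin(5x), and θ(x,t) = exp(x)u(x,t).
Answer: θ(x, t) = 2exp(-t)exp(x)sin(x) - 2exp(-4t)exp(x)sin(2x) + 2exp(-25t)exp(x)sin(5x)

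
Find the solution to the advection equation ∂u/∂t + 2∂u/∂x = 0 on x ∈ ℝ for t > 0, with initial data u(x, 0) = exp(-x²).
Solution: By method of characteristics (waves move right with speed 2):
Along characteristics x - 2t = const, u is constant, so u(x,t) = f(x - 2t) with f = u(·, 0).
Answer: u(x, t) = exp(-(-2t + x)²)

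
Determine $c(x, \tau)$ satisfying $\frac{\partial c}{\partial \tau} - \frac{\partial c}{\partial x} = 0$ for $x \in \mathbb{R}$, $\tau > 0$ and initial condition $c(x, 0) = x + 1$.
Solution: By method of characteristics (waves move left with speed 1):
Along characteristics $x + \tau =$ const, $c$ is constant, so $c(x,\tau) = f(x + \tau)$ with $f = c( \cdot , 0)$.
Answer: $c(x, \tau) = \tau + x + 1$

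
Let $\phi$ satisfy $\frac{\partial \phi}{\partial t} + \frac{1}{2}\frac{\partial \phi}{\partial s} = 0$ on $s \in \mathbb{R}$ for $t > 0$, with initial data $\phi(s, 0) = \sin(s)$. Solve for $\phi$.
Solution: By characteristics ($ds/dt = 1/2$), $\phi(s,t) = f(s - \frac{1}{2}t)$ with $f = \phi( \cdot , 0)$.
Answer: $\phi(s, t) = \sin(s - t/2)$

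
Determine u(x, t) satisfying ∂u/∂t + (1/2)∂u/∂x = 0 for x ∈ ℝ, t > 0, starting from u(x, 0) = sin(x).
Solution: By method of characteristics (waves move right with speed 1/2):
Along characteristics x - (1/2)t = const, u is constant, so u(x,t) = f(x - (1/2)t) with f = u(·, 0).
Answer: u(x, t) = -sin(t/2 - x)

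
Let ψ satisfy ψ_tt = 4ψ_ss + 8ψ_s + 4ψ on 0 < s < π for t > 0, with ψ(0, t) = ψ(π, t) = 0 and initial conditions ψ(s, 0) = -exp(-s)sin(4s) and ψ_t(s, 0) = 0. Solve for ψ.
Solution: Substitute ψ = exp(-s)u.
Then ψ_s = exp(-s)(u_s - u), ψ_ss = exp(-s)(u_ss - 2u_s + u), ψ_tt = exp(-s)u_tt; substituting and dividing by exp(-s), the lower-order terms cancel: u_tt = 4u_ss (standard wave equation).
Data for u: u(s,0) = exp(s)ψ(s,0) = -sin(4s); u_t(s,0) = exp(s)ψ_t(s,0) = 0. The boundary conditions carry over: u(0,t) = u(π,t) = 0.
Separating variables: u = Σ [A_n cos(ω_n t) + B_n sin(ω_n t)] sin(ns), ω_n = 2n. From ICs: A_4=-1.
So u(s,t) = -sin(4s)cos(8t), and ψ(s,t) = exp(-s)u(s,t).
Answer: ψ(s, t) = -exp(-s)sin(4s)cos(8t)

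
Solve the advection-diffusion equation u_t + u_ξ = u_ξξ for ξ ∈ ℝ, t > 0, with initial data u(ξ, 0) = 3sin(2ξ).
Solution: Change to a moving frame: let η = ξ - t, σ = t and write u(ξ,t) = w(η,σ).
By the chain rule u_t = w_σ - w_η, u_ξ = w_η, u_ξξ = w_ηη.
Then u_t + u_ξ = w_σ: the advection term cancels and the PDE becomes the heat equation w_σ = w_ηη on η ∈ ℝ.
Initial data: w(η,0) = u(η,0) = 3sin(2η).
On η ∈ ℝ each mode satisfies (sin(nη))″ = -n² sin(nη), so exp(-n²σ) sin(nη) solves the heat equation; by superposition w(η,σ) = Σ c_n exp(-n²σ) sin(nη).
Reading off the coefficients: c_2=3, so w(η,σ) = 3exp(-4σ)sin(2η).
Substituting back η = ξ - t, σ = t: u(ξ,t) = w(ξ - t, t).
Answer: u(ξ, t) = -3exp(-4t)sin(2t - 2ξ)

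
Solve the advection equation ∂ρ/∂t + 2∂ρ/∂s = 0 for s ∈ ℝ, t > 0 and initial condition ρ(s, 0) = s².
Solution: By method of characteristics (waves move right with speed 2):
Along characteristics s - 2t = const, ρ is constant, so ρ(s,t) = f(s - 2t) with f = ρ(·, 0).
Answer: ρ(s, t) = s² - 4st + 4t²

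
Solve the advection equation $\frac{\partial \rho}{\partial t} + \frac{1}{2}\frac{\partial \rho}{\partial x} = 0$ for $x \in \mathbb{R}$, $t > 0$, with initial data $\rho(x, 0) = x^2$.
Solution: By characteristics ($dx/dt = 1/2$), $\rho(x,t) = f(x - \frac{1}{2}t)$ with $f = \rho( \cdot , 0)$.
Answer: $\rho(x, t) = \frac{1}{4} t^2 -  t x + x^2$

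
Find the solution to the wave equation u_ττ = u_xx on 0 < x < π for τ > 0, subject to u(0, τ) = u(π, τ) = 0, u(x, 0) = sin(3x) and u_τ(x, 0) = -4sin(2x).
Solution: Separating variables: u = Σ [A_n cos(ω_n τ) + B_n sin(ω_n τ)] sin(nx), ω_n = n. From ICs (B_n = velocity coefficient / ω_n): A_3=1, B_2=-2.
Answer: u(x, τ) = -2sin(2x)sin(2τ) + sin(3x)cos(3τ)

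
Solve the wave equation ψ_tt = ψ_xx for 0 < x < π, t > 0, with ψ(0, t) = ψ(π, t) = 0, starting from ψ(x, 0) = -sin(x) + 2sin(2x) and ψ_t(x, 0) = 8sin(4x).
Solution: Using separation of variables ψ = X(x)T(t):
Eigenfunctions: sin(nx), n = 1, 2, 3, ...
General solution: ψ(x, t) = Σ [A_n cos(n t) + B_n sin(n t)] sin(nx)
From ψ(x,0) = -sin(x) + 2sin(2x): A_1=-1, A_2=2. From ψ_t(x,0) = 8sin(4x), using ψ_t(x,0) = Σ ω_n B_n sin(nx) with ω_n = n: B_4 = 8/4 = 2.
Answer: ψ(x, t) = 2sin(4t)sin(4x) - sin(x)cos(t) + 2sin(2x)cos(2t)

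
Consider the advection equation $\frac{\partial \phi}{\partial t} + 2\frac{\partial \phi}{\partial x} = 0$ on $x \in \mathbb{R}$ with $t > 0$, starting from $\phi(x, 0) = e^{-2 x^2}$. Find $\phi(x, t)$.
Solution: By method of characteristics (waves move right with speed 2):
Along characteristics $x - 2t =$ const, $\phi$ is constant, so $\phi(x,t) = f(x - 2t)$ with $f = \phi( \cdot , 0)$.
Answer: $\phi(x, t) = e^{-2 (-2 t + x)^2}$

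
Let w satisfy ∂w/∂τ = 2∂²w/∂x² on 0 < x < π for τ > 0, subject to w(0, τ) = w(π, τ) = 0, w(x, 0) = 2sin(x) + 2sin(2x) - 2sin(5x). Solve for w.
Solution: Using separation of variables w = X(x)T(τ):
Eigenfunctions: sin(nx), n = 1, 2, 3, ...
General solution: w(x, τ) = Σ c_n sin(nx) exp(-2n² τ)
Matching w(x,0) = 2sin(x) + 2sin(2x) - 2sin(5x) term by term: c_1=2, c_2=2, c_5=-2.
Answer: w(x, τ) = 2exp(-2τ)sin(x) + 2exp(-8τ)sin(2x) - 2exp(-50τ)sin(5x)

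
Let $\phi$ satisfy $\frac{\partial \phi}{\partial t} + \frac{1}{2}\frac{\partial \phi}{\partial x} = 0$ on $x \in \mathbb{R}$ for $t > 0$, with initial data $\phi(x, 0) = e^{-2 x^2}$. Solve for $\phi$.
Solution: By method of characteristics (waves move right with speed 1/2):
Along characteristics $x - \frac{1}{2}t =$ const, $\phi$ is constant, so $\phi(x,t) = f(x - \frac{1}{2}t)$ with $f = \phi( \cdot , 0)$.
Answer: $\phi(x, t) = e^{-2 (-t/2 + x)^2}$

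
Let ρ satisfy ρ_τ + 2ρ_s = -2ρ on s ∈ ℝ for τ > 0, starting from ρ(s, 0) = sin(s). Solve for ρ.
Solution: Substitute ρ = exp(-2τ)u.
Then ρ_τ = exp(-2τ)(u_τ - 2u), ρ_s = exp(-2τ)u_s; substituting and dividing by exp(-2τ), the lower-order terms cancel: u_τ + 2u_s = 0 (standard advection equation).
Data for u: u(s,0) = ρ(s,0) = sin(s).
By characteristics (ds/dτ = 2), u(s,τ) = f(s - 2τ) with f = u(·, 0).
So u(s,τ) = sin(s - 2τ), and ρ(s,τ) = exp(-2τ)u(s,τ).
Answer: ρ(s, τ) = exp(-2τ)sin(s - 2τ)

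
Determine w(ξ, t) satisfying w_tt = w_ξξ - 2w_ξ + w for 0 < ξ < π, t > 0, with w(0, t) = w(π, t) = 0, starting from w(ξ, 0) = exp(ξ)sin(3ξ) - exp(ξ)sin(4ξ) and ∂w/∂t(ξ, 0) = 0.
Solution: Substitute w = exp(ξ)u.
Then w_ξ = exp(ξ)(u_ξ + u), w_ξξ = exp(ξ)(u_ξξ + 2u_ξ + u), w_tt = exp(ξ)u_tt; substituting and dividing by exp(ξ), the lower-order terms cancel: u_tt = u_ξξ (standard wave equation).
Data for u: u(ξ,0) = exp(-ξ)w(ξ,0) = sin(3ξ) - sin(4ξ); u_t(ξ,0) = exp(-ξ)w_t(ξ,0) = 0. The boundary conditions carry over: u(0,t) = u(π,t) = 0.
Separating variables: u = Σ [A_n cos(ω_n t) + B_n sin(ω_n t)] sin(nξ), ω_n = n. From ICs: A_3=1, A_4=-1.
So u(ξ,t) = sin(3ξ)cos(3t) - sin(4ξ)cos(4t), and w(ξ,t) = exp(ξ)u(ξ,t).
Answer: w(ξ, t) = exp(ξ)sin(3ξ)cos(3t) - exp(ξ)sin(4ξ)cos(4t)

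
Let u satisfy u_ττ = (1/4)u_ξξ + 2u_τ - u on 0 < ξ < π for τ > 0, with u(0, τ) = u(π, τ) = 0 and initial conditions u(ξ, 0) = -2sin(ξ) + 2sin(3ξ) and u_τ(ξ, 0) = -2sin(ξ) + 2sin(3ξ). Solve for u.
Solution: Substitute u = exp(τ)w, i.e. w = exp(-τ)u.
By the product rule, u_τ = exp(τ)(w_τ + w), u_ττ = exp(τ)(w_ττ + 2w_τ + w), u_ξξ = exp(τ)w_ξξ.
Substituting into the PDE and dividing by exp(τ): w_ττ + 2w_τ + w = (1/4)w_ξξ + 2(w_τ + w) - w.
The lower-order terms cancel, leaving the standard wave equation w_ττ = (1/4)w_ξξ.
Initial data for w: w(ξ,0) = u(ξ,0) = -2sin(ξ) + 2sin(3ξ); w_τ(ξ,0) = u_τ(ξ,0) - u(ξ,0) = 0. The boundary conditions carry over: w(0,τ) = w(π,τ) = 0.
Solve for w:
  Using separation of variables w = X(ξ)T(τ):
  Eigenfunctions: sin(nξ), n = 1, 2, 3, ...
  General solution: w(ξ, τ) = Σ [A_n cos(n τ/2) + B_n sin(n τ/2)] sin(nξ)
  From w(ξ,0) = -2sin(ξ) + 2sin(3ξ): A_1=-2, A_3=2. From w_τ(ξ,0) = 0: all B_n = 0.
Hence w(ξ,τ) = -2sin(ξ)cos(τ/2) + 2sin(3ξ)cos(3τ/2).
Transform back: u(ξ,τ) = exp(τ)w(ξ,τ).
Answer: u(ξ, τ) = -2exp(τ)sin(ξ)cos(τ/2) + 2exp(τ)sin(3ξ)cos(3τ/2)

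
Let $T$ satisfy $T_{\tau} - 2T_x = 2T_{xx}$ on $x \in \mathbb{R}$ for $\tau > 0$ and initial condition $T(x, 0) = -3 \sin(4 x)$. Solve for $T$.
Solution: Moving frame: $\eta = x + 2\tau$, $\sigma = \tau$, $T = u(\eta,\sigma)$, so $T_{\tau} = u_{\sigma} + 2u_{\eta}$ and $T_{xx} = u_{\eta\eta}$.
Hence $T_{\tau} - 2T_x = u_{\sigma}$ and the PDE becomes the heat equation $u_{\sigma} = 2u_{\eta\eta}$ on $\eta \in \mathbb{R}$.
Initial data: $u(\eta,0) = T(\eta,0) = -3 \sin(4 \eta)$. Each mode $\sin(n\eta)$ decays as $e^{-2n^2\sigma}$ on $\mathbb{R}$, so $u(\eta,\sigma) = \sum c_n e^{-2n^2\sigma} \sin(n\eta)$ with $c_4=-3$: $u(\eta,\sigma) = -3 e^{-32 \sigma} \sin(4 \eta)$.
Substituting back: $T(x,\tau) = u(x + 2\tau, \tau)$.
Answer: $T(x, \tau) = -3 e^{-32 \tau} \sin(8 \tau + 4 x)$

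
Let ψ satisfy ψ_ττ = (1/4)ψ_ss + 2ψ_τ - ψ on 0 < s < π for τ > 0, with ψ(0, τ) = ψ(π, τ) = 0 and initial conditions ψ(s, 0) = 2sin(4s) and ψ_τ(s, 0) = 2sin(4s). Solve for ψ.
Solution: Substitute ψ = exp(τ)u.
Then ψ_τ = exp(τ)(u_τ + u), ψ_ττ = exp(τ)(u_ττ + 2u_τ + u), ψ_ss = exp(τ)u_ss; substituting and dividing by exp(τ), the lower-order terms cancel: u_ττ = (1/4)u_ss (standard wave equation).
Data for u: u(s,0) = ψ(s,0) = 2sin(4s); u_τ(s,0) = ψ_τ(s,0) - ψ(s,0) = 0. The boundary conditions carry over: u(0,τ) = u(π,τ) = 0.
Separating variables: u = Σ [A_n cos(ω_n τ) + B_n sin(ω_n τ)] sin(ns), ω_n = n/2. From ICs: A_4=2.
So u(s,τ) = 2sin(4s)cos(2τ), and ψ(s,τ) = exp(τ)u(s,τ).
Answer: ψ(s, τ) = 2exp(τ)sin(4s)cos(2τ)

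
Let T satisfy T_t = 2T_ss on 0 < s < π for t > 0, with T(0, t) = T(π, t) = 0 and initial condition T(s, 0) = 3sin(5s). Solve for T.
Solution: Using separation of variables T = X(s)G(t):
Eigenfunctions: sin(ns), n = 1, 2, 3, ...
General solution: T(s, t) = Σ c_n sin(ns) exp(-2n² t)
Matching T(s,0) = 3sin(5s) term by term: c_5=3.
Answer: T(s, t) = 3exp(-50t)sin(5s)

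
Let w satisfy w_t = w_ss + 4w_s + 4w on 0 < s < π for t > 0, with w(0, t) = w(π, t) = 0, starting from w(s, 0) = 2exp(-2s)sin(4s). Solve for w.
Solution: Substitute w = exp(-2s)u, i.e. u = exp(2s)w.
By the product rule, w_s = exp(-2s)(u_s - 2u), w_ss = exp(-2s)(u_ss - 4u_s + 4u), w_t = exp(-2s)u_t.
Substituting into the PDE and dividing by exp(-2s): u_t = (u_ss - 4u_s + 4u) + 4(u_s - 2u) + 4u.
The lower-order terms cancel, leaving the standard heat equation u_t = u_ss.
Initial data for u: u(s,0) = exp(2s)w(s,0) = 2sin(4s). The boundary conditions carry over: u(0,t) = u(π,t) = 0.
Solve for u:
  Using separation of variables u = X(s)T(t):
  Eigenfunctions: sin(ns), n = 1, 2, 3, ...
  General solution: u(s, t) = Σ c_n sin(ns) exp(-n² t)
  Matching u(s,0) = 2sin(4s) term by term: c_4=2.
Hence u(s,t) = 2exp(-16t)sin(4s).
Transform back: w(s,t) = exp(-2s)u(s,t).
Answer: w(s, t) = 2exp(-2s)exp(-16t)sin(4s)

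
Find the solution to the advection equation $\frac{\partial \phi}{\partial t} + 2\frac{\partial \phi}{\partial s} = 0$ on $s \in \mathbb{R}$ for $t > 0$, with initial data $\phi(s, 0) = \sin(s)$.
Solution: By method of characteristics (waves move right with speed 2):
Along characteristics $s - 2t =$ const, $\phi$ is constant, so $\phi(s,t) = f(s - 2t)$ with $f = \phi( \cdot , 0)$.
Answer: $\phi(s, t) = \sin(s - 2 t)$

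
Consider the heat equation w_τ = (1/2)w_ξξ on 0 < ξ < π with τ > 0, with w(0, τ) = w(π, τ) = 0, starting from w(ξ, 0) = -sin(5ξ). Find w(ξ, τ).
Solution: Using separation of variables w = X(ξ)T(τ):
Eigenfunctions: sin(nξ), n = 1, 2, 3, ...
General solution: w(ξ, τ) = Σ c_n sin(nξ) exp(-n² τ/2)
Matching w(ξ,0) = -sin(5ξ) term by term: c_5=-1.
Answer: w(ξ, τ) = -exp(-25τ/2)sin(5ξ)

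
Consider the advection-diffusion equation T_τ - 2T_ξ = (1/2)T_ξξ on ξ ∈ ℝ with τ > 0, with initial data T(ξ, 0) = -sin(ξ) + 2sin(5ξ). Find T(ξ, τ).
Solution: Moving frame: η = ξ + 2τ, σ = τ, T = u(η,σ), so T_τ = u_σ + 2u_η and T_ξξ = u_ηη.
Hence T_τ - 2T_ξ = u_σ and the PDE becomes the heat equation u_σ = (1/2)u_ηη on η ∈ ℝ.
Initial data: u(η,0) = T(η,0) = -sin(η) + 2sin(5η). Each mode sin(nη) decays as exp(-n²σ/2) on ℝ, so u(η,σ) = Σ c_n exp(-n²σ/2) sin(nη) with c_1=-1, c_5=2: u(η,σ) = -exp(-σ/2)sin(η) + 2exp(-25σ/2)sin(5η).
Substituting back: T(ξ,τ) = u(ξ + 2τ, τ).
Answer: T(ξ, τ) = -exp(-τ/2)sin(ξ + 2τ) + 2exp(-25τ/2)sin(5ξ + 10τ)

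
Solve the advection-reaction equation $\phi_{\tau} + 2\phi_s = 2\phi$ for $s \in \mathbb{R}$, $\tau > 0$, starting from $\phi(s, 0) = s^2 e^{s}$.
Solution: Substitute $\phi = e^{s}u$.
Then $\phi_s = e^{s}(u_s + u)$, $\phi_{\tau} = e^{s}u_{\tau}$; substituting and dividing by $e^{s}$, the lower-order terms cancel: $u_{\tau} + 2u_s = 0$ (standard advection equation).
Data for $u$: $u(s,0) = e^{-s}\phi(s,0) = s^2$.
By characteristics ($ds/d\tau = 2$), $u(s,\tau) = f(s - 2\tau)$ with $f = u( \cdot , 0)$.
So $u(s,\tau) = s^2 - 4 s \tau + 4 \tau^2$, and $\phi(s,\tau) = e^{s}u(s,\tau)$.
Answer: $\phi(s, \tau) = 4 \tau^2 e^{s} - 4 \tau s e^{s} + s^2 e^{s}$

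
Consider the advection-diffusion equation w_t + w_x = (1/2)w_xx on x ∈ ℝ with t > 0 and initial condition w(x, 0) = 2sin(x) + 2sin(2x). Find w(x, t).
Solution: Moving frame: η = x - t, σ = t, w = u(η,σ), so w_t = u_σ - u_η and w_xx = u_ηη.
Hence w_t + w_x = u_σ and the PDE becomes the heat equation u_σ = (1/2)u_ηη on η ∈ ℝ.
Initial data: u(η,0) = w(η,0) = 2sin(η) + 2sin(2η). Each mode sin(nη) decays as exp(-n²σ/2) on ℝ, so u(η,σ) = Σ c_n exp(-n²σ/2) sin(nη) with c_1=2, c_2=2: u(η,σ) = 2exp(-2σ)sin(2η) + 2exp(-σ/2)sin(η).
Substituting back: w(x,t) = u(x - t, t).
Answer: w(x, t) = -2exp(-2t)sin(2t - 2x) - 2exp(-t/2)sin(t - x)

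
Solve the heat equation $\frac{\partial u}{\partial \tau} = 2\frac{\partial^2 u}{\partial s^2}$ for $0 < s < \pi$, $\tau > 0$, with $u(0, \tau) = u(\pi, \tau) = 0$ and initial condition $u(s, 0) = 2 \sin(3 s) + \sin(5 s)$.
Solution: Using separation of variables $u = X(s)T(\tau)$:
Eigenfunctions: $\sin(ns)$, $n = 1, 2, 3, \ldots$
General solution: $u(s, \tau) = \sum c_n \sin(ns) e^{-2n^2 \tau}$
Matching $u(s,0) = 2 \sin(3 s) + \sin(5 s)$ term by term: $c_3=2, c_5=1$.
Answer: $u(s, \tau) = 2 e^{-18 \tau} \sin(3 s) + e^{-50 \tau} \sin(5 s)$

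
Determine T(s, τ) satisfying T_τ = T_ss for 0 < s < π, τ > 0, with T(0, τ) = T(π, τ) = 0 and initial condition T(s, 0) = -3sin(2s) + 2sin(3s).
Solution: Separating variables: T = Σ c_n exp(-n²τ) sin(ns). From T(s,0) = -3sin(2s) + 2sin(3s): c_2=-3, c_3=2.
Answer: T(s, τ) = -3exp(-4τ)sin(2s) + 2exp(-9τ)sin(3s)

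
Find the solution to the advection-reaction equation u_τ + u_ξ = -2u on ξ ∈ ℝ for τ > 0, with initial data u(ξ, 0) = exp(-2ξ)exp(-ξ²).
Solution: Substitute u = exp(-2ξ)w, i.e. w = exp(2ξ)u.
By the product rule, u_ξ = exp(-2ξ)(w_ξ - 2w), u_τ = exp(-2ξ)w_τ.
Substituting into the PDE and dividing by exp(-2ξ): w_τ + (w_ξ - 2w) = -2w.
The lower-order terms cancel, leaving the standard advection equation w_τ + w_ξ = 0.
Initial data for w: w(ξ,0) = exp(2ξ)u(ξ,0) = exp(-ξ²).
Solve for w:
  By method of characteristics (waves move right with speed 1):
  Along characteristics ξ - τ = const, w is constant, so w(ξ,τ) = f(ξ - τ) with f = w(·, 0).
Hence w(ξ,τ) = exp(-(ξ - τ)²).
Transform back: u(ξ,τ) = exp(-2ξ)w(ξ,τ).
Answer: u(ξ, τ) = exp(-2ξ)exp(-(ξ - τ)²)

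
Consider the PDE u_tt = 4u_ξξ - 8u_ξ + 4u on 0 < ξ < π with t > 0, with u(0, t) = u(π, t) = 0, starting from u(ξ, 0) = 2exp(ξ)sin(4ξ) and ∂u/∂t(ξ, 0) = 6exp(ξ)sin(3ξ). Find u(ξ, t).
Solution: Substitute u = exp(ξ)w.
Then u_ξ = exp(ξ)(w_ξ + w), u_ξξ = exp(ξ)(w_ξξ + 2w_ξ + w), u_tt = exp(ξ)w_tt; substituting and dividing by exp(ξ), the lower-order terms cancel: w_tt = 4w_ξξ (standard wave equation).
Data for w: w(ξ,0) = exp(-ξ)u(ξ,0) = 2sin(4ξ); w_t(ξ,0) = exp(-ξ)u_t(ξ,0) = 6sin(3ξ). The boundary conditions carry over: w(0,t) = w(π,t) = 0.
Separating variables: w = Σ [A_n cos(ω_n t) + B_n sin(ω_n t)] sin(nξ), ω_n = 2n. From ICs (B_n = velocity coefficient / ω_n): A_4=2, B_3=1.
So w(ξ,t) = sin(6t)sin(3ξ) + 2sin(4ξ)cos(8t), and u(ξ,t) = exp(ξ)w(ξ,t).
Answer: u(ξ, t) = exp(ξ)sin(6t)sin(3ξ) + 2exp(ξ)sin(4ξ)cos(8t)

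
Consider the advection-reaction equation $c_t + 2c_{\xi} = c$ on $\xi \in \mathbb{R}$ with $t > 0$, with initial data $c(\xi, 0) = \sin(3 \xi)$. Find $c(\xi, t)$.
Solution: Substitute $c = e^{t}u$.
Then $c_t = e^{t}(u_t + u)$, $c_{\xi} = e^{t}u_{\xi}$; substituting and dividing by $e^{t}$, the lower-order terms cancel: $u_t + 2u_{\xi} = 0$ (standard advection equation).
Data for $u$: $u(\xi,0) = c(\xi,0) = \sin(3 \xi)$.
By characteristics ($d\xi/dt = 2$), $u(\xi,t) = f(\xi - 2t)$ with $f = u( \cdot , 0)$.
So $u(\xi,t) = - \sin(6 t - 3 \xi)$, and $c(\xi,t) = e^{t}u(\xi,t)$.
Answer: $c(\xi, t) = e^{t} \sin(3 \xi - 6 t)$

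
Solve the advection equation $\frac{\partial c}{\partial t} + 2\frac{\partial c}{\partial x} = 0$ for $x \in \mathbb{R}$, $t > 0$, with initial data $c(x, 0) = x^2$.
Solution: By method of characteristics (waves move right with speed 2):
Along characteristics $x - 2t =$ const, $c$ is constant, so $c(x,t) = f(x - 2t)$ with $f = c( \cdot , 0)$.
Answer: $c(x, t) = 4 t^2 - 4 t x + x^2$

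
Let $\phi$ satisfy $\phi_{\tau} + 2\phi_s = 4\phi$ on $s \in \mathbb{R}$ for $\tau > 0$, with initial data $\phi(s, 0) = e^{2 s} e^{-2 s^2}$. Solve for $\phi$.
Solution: Substitute $\phi = e^{2s}u$, i.e. $u = e^{-2s}\phi$.
By the product rule, $\phi_s = e^{2s}(u_s + 2u)$, $\phi_{\tau} = e^{2s}u_{\tau}$.
Substituting into the PDE and dividing by $e^{2s}$: $u_{\tau} + 2(u_s + 2u) = 4u$.
The lower-order terms cancel, leaving the standard advection equation $u_{\tau} + 2u_s = 0$.
Initial data for $u$: $u(s,0) = e^{-2s}\phi(s,0) = e^{-2 s^2}$.
Solve for $u$:
  By method of characteristics (waves move right with speed 2):
  Along characteristics $s - 2\tau =$ const, $u$ is constant, so $u(s,\tau) = f(s - 2\tau)$ with $f = u( \cdot , 0)$.
Hence $u(s,\tau) = e^{-2 (s - 2 \tau)^2}$.
Transform back: $\phi(s,\tau) = e^{2s}u(s,\tau)$.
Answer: $\phi(s, \tau) = e^{2 s} e^{-2 (-2 \tau + s)^2}$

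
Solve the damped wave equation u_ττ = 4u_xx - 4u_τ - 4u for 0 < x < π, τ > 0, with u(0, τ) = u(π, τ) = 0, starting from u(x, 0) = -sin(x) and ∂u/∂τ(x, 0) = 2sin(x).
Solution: Substitute u = exp(-2τ)w, i.e. w = exp(2τ)u.
By the product rule, u_τ = exp(-2τ)(w_τ - 2w), u_ττ = exp(-2τ)(w_ττ - 4w_τ + 4w), u_xx = exp(-2τ)w_xx.
Substituting into the PDE and dividing by exp(-2τ): w_ττ - 4w_τ + 4w = 4w_xx - 4(w_τ - 2w) - 4w.
The lower-order terms cancel, leaving the standard wave equation w_ττ = 4w_xx.
Initial data for w: w(x,0) = u(x,0) = -sin(x); w_τ(x,0) = u_τ(x,0) + 2u(x,0) = 0. The boundary conditions carry over: w(0,τ) = w(π,τ) = 0.
Solve for w:
  Using separation of variables w = X(x)T(τ):
  Eigenfunctions: sin(nx), n = 1, 2, 3, ...
  General solution: w(x, τ) = Σ [A_n cos(2n τ) + B_n sin(2n τ)] sin(nx)
  From w(x,0) = -sin(x): A_1=-1. From w_τ(x,0) = 0: all B_n = 0.
Hence w(x,τ) = -sin(x)cos(2τ).
Transform back: u(x,τ) = exp(-2τ)w(x,τ).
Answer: u(x, τ) = -exp(-2τ)sin(x)cos(2τ)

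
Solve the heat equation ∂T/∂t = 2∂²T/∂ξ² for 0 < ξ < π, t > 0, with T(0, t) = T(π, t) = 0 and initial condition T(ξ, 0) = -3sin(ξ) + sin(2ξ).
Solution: Using separation of variables T = X(ξ)G(t):
Eigenfunctions: sin(nξ), n = 1, 2, 3, ...
General solution: T(ξ, t) = Σ c_n sin(nξ) exp(-2n² t)
Matching T(ξ,0) = -3sin(ξ) + sin(2ξ) term by term: c_1=-3, c_2=1.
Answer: T(ξ, t) = -3exp(-2t)sin(ξ) + exp(-8t)sin(2ξ)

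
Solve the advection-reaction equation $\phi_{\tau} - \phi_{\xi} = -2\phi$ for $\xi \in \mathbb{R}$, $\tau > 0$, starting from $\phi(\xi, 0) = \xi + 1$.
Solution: Substitute $\phi = e^{-2\tau}u$, i.e. $u = e^{2\tau}\phi$.
By the product rule, $\phi_{\tau} = e^{-2\tau}(u_{\tau} - 2u)$, $\phi_{\xi} = e^{-2\tau}u_{\xi}$.
Substituting into the PDE and dividing by $e^{-2\tau}$: $u_{\tau} - 2u - u_{\xi} = -2u$.
The lower-order terms cancel, leaving the standard advection equation $u_{\tau} - u_{\xi} = 0$.
Initial data for $u$: $u(\xi,0) = \phi(\xi,0) = \xi + 1$.
Solve for $u$:
  By method of characteristics (waves move left with speed 1):
  Along characteristics $\xi + \tau =$ const, $u$ is constant, so $u(\xi,\tau) = f(\xi + \tau)$ with $f = u( \cdot , 0)$.
Hence $u(\xi,\tau) = \xi + \tau + 1$.
Transform back: $\phi(\xi,\tau) = e^{-2\tau}u(\xi,\tau)$.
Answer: $\phi(\xi, \tau) = \tau e^{-2 \tau} + \xi e^{-2 \tau} + e^{-2 \tau}$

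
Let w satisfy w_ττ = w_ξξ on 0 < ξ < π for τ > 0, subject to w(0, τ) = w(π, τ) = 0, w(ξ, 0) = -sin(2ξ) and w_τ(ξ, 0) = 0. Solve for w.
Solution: Separating variables: w = Σ [A_n cos(ω_n τ) + B_n sin(ω_n τ)] sin(nξ), ω_n = n. From ICs: A_2=-1.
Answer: w(ξ, τ) = -sin(2ξ)cos(2τ)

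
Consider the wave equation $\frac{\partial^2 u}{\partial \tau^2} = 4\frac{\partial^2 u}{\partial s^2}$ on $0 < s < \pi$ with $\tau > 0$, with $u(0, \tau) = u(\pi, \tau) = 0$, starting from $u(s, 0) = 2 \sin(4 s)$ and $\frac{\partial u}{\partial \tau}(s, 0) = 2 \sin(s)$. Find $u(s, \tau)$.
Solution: Using separation of variables $u = X(s)T(\tau)$:
Eigenfunctions: $\sin(ns)$, $n = 1, 2, 3, \ldots$
General solution: $u(s, \tau) = \sum [A_n \cos(2n \tau) + B_n \sin(2n \tau)] \sin(ns)$
From $u(s,0) = 2 \sin(4 s)$: $A_4=2$. From $u_{\tau}(s,0) = 2 \sin(s)$, using $u_{\tau}(s,0) = \sum \omega_n B_n \sin(ns)$ with $\omega_n = 2n$: $B_1 = 2/2 = 1$.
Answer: $u(s, \tau) = \sin(2 \tau) \sin(s) + 2 \sin(4 s) \cos(8 \tau)$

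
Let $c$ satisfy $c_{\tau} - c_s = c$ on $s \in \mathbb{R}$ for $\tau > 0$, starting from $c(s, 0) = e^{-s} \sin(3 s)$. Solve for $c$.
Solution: Substitute $c = e^{-s}u$.
Then $c_s = e^{-s}(u_s - u)$, $c_{\tau} = e^{-s}u_{\tau}$; substituting and dividing by $e^{-s}$, the lower-order terms cancel: $u_{\tau} - u_s = 0$ (standard advection equation).
Data for $u$: $u(s,0) = e^{s}c(s,0) = \sin(3 s)$.
By characteristics ($ds/d\tau = -1$), $u(s,\tau) = f(s + \tau)$ with $f = u( \cdot , 0)$.
So $u(s,\tau) = \sin(3 s + 3 \tau)$, and $c(s,\tau) = e^{-s}u(s,\tau)$.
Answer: $c(s, \tau) = e^{-s} \sin(3 \tau + 3 s)$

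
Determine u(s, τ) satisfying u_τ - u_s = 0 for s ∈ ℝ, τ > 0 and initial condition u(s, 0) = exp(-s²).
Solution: By method of characteristics (waves move left with speed 1):
Along characteristics s + τ = const, u is constant, so u(s,τ) = f(s + τ) with f = u(·, 0).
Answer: u(s, τ) = exp(-(s + τ)²)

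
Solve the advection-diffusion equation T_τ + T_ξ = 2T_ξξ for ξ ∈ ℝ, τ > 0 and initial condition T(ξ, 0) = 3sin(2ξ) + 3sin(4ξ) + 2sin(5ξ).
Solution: Moving frame: η = ξ - τ, σ = τ, T = u(η,σ), so T_τ = u_σ - u_η and T_ξξ = u_ηη.
Hence T_τ + T_ξ = u_σ and the PDE becomes the heat equation u_σ = 2u_ηη on η ∈ ℝ.
Initial data: u(η,0) = T(η,0) = 3sin(2η) + 3sin(4η) + 2sin(5η). Each mode sin(nη) decays as exp(-2n²σ) on ℝ, so u(η,σ) = Σ c_n exp(-2n²σ) sin(nη) with c_2=3, c_4=3, c_5=2: u(η,σ) = 3exp(-8σ)sin(2η) + 3exp(-32σ)sin(4η) + 2exp(-50σ)sin(5η).
Substituting back: T(ξ,τ) = u(ξ - τ, τ).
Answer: T(ξ, τ) = 3exp(-8τ)sin(2ξ - 2τ) + 3exp(-32τ)sin(4ξ - 4τ) + 2exp(-50τ)sin(5ξ - 5τ)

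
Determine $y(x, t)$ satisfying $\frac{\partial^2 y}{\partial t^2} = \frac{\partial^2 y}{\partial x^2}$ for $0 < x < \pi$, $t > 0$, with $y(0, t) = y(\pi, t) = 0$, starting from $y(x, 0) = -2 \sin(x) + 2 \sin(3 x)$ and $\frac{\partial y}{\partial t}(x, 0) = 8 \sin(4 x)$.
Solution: Separating variables: $y = \sum [A_n \cos(\omega_n t) + B_n \sin(\omega_n t)] \sin(nx)$, $\omega_n = n$. From ICs ($B_n$ = velocity coefficient / $\omega_n$): $A_1=-2, A_3=2, B_4=2$.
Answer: $y(x, t) = 2 \sin(4 t) \sin(4 x) - 2 \sin(x) \cos(t) + 2 \sin(3 x) \cos(3 t)$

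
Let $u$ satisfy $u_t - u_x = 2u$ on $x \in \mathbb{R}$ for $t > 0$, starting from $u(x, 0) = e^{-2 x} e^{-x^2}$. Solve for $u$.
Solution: Substitute $u = e^{-2x}w$, i.e. $w = e^{2x}u$.
By the product rule, $u_x = e^{-2x}(w_x - 2w)$, $u_t = e^{-2x}w_t$.
Substituting into the PDE and dividing by $e^{-2x}$: $w_t - (w_x - 2w) = 2w$.
The lower-order terms cancel, leaving the standard advection equation $w_t - w_x = 0$.
Initial data for $w$: $w(x,0) = e^{2x}u(x,0) = e^{-x^2}$.
Solve for $w$:
  By method of characteristics (waves move left with speed 1):
  Along characteristics $x + t =$ const, $w$ is constant, so $w(x,t) = f(x + t)$ with $f = w( \cdot , 0)$.
Hence $w(x,t) = e^{-(t + x)^2}$.
Transform back: $u(x,t) = e^{-2x}w(x,t)$.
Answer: $u(x, t) = e^{-2 x} e^{-(t + x)^2}$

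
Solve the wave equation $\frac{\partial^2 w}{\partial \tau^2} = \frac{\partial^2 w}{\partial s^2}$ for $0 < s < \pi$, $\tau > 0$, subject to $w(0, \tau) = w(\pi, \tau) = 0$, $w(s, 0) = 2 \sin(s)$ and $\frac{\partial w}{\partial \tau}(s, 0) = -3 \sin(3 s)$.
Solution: Using separation of variables $w = X(s)T(\tau)$:
Eigenfunctions: $\sin(ns)$, $n = 1, 2, 3, \ldots$
General solution: $w(s, \tau) = \sum [A_n \cos(n \tau) + B_n \sin(n \tau)] \sin(ns)$
From $w(s,0) = 2 \sin(s)$: $A_1=2$. From $w_{\tau}(s,0) = -3 \sin(3 s)$, using $w_{\tau}(s,0) = \sum \omega_n B_n \sin(ns)$ with $\omega_n = n$: $B_3 = (-3)/3 = -1$.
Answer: $w(s, \tau) = - \sin(3 \tau) \sin(3 s) + 2 \sin(s) \cos(\tau)$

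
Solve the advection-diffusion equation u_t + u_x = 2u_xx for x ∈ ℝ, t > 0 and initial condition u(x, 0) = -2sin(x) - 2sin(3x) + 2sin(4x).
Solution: Change to a moving frame: let η = x - t, σ = t and write u(x,t) = w(η,σ).
By the chain rule u_t = w_σ - w_η, u_x = w_η, u_xx = w_ηη.
Then u_t + u_x = w_σ: the advection term cancels and the PDE becomes the heat equation w_σ = 2w_ηη on η ∈ ℝ.
Initial data: w(η,0) = u(η,0) = -2sin(η) - 2sin(3η) + 2sin(4η).
On η ∈ ℝ each mode satisfies (sin(nη))″ = -n² sin(nη), so exp(-2n²σ) sin(nη) solves the heat equation; by superposition w(η,σ) = Σ c_n exp(-2n²σ) sin(nη).
Reading off the coefficients: c_1=-2, c_3=-2, c_4=2, so w(η,σ) = -2exp(-2σ)sin(η) - 2exp(-18σ)sin(3η) + 2exp(-32σ)sin(4η).
Substituting back η = x - t, σ = t: u(x,t) = w(x - t, t).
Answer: u(x, t) = 2exp(-2t)sin(t - x) + 2exp(-18t)sin(3t - 3x) - 2exp(-32t)sin(4t - 4x)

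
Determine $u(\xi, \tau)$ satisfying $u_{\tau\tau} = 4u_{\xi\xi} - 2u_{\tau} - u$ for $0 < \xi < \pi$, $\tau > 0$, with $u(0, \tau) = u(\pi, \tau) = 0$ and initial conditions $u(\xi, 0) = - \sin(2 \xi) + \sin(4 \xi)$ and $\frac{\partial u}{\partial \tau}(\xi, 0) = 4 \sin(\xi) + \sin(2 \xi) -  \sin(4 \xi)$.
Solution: Substitute $u = e^{-\tau}w$, i.e. $w = e^{\tau}u$.
By the product rule, $u_{\tau} = e^{-\tau}(w_{\tau} - w)$, $u_{\tau\tau} = e^{-\tau}(w_{\tau\tau} - 2w_{\tau} + w)$, $u_{\xi\xi} = e^{-\tau}w_{\xi\xi}$.
Substituting into the PDE and dividing by $e^{-\tau}$: $w_{\tau\tau} - 2w_{\tau} + w = 4w_{\xi\xi} - 2(w_{\tau} - w) - w$.
The lower-order terms cancel, leaving the standard wave equation $w_{\tau\tau} = 4w_{\xi\xi}$.
Initial data for $w$: $w(\xi,0) = u(\xi,0) = - \sin(2 \xi) + \sin(4 \xi)$; $w_{\tau}(\xi,0) = u_{\tau}(\xi,0) + u(\xi,0) = 4 \sin(\xi)$. The boundary conditions carry over: $w(0,\tau) = w(\pi,\tau) = 0$.
Solve for $w$:
  Using separation of variables $w = X(\xi)T(\tau)$:
  Eigenfunctions: $\sin(n\xi)$, $n = 1, 2, 3, \ldots$
  General solution: $w(\xi, \tau) = \sum [A_n \cos(2n \tau) + B_n \sin(2n \tau)] \sin(n\xi)$
  From $w(\xi,0) = - \sin(2 \xi) + \sin(4 \xi)$: $A_2=-1, A_4=1$. From $w_{\tau}(\xi,0) = 4 \sin(\xi)$, using $w_{\tau}(\xi,0) = \sum \omega_n B_n \sin(n\xi)$ with $\omega_n = 2n$: $B_1 = 4/2 = 2$.
Hence $w(\xi,\tau) = 2 \sin(\xi) \sin(2 \tau) - \sin(2 \xi) \cos(4 \tau) + \sin(4 \xi) \cos(8 \tau)$.
Transform back: $u(\xi,\tau) = e^{-\tau}w(\xi,\tau)$.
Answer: $u(\xi, \tau) = 2 e^{-\tau} \sin(2 \tau) \sin(\xi) -  e^{-\tau} \sin(2 \xi) \cos(4 \tau) + e^{-\tau} \sin(4 \xi) \cos(8 \tau)$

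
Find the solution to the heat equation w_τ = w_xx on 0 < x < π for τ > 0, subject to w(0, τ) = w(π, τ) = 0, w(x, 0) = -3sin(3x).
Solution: Using separation of variables w = X(x)T(τ):
Eigenfunctions: sin(nx), n = 1, 2, 3, ...
General solution: w(x, τ) = Σ c_n sin(nx) exp(-n² τ)
Matching w(x,0) = -3sin(3x) term by term: c_3=-3.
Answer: w(x, τ) = -3exp(-9τ)sin(3x)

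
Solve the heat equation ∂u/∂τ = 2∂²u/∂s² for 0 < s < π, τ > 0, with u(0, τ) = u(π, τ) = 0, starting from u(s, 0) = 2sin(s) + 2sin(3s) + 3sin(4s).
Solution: Separating variables: u = Σ c_n exp(-2n²τ) sin(ns). From u(s,0) = 2sin(s) + 2sin(3s) + 3sin(4s): c_1=2, c_3=2, c_4=3.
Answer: u(s, τ) = 2exp(-2τ)sin(s) + 2exp(-18τ)sin(3s) + 3exp(-32τ)sin(4s)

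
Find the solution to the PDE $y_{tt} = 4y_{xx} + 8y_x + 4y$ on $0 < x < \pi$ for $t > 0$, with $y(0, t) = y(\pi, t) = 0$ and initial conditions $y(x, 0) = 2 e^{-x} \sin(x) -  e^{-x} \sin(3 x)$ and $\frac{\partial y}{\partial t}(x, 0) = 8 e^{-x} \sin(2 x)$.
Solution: Substitute $y = e^{-x}u$.
Then $y_x = e^{-x}(u_x - u)$, $y_{xx} = e^{-x}(u_{xx} - 2u_x + u)$, $y_{tt} = e^{-x}u_{tt}$; substituting and dividing by $e^{-x}$, the lower-order terms cancel: $u_{tt} = 4u_{xx}$ (standard wave equation).
Data for $u$: $u(x,0) = e^{x}y(x,0) = 2 \sin(x) - \sin(3 x)$; $u_t(x,0) = e^{x}y_t(x,0) = 8 \sin(2 x)$. The boundary conditions carry over: $u(0,t) = u(\pi,t) = 0$.
Separating variables: $u = \sum [A_n \cos(\omega_n t) + B_n \sin(\omega_n t)] \sin(nx)$, $\omega_n = 2n$. From ICs ($B_n$ = velocity coefficient / $\omega_n$): $A_1=2, A_3=-1, B_2=2$.
So $u(x,t) = 2 \sin(4 t) \sin(2 x) + 2 \sin(x) \cos(2 t) - \sin(3 x) \cos(6 t)$, and $y(x,t) = e^{-x}u(x,t)$.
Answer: $y(x, t) = 2 e^{-x} \sin(4 t) \sin(2 x) + 2 e^{-x} \sin(x) \cos(2 t) -  e^{-x} \sin(3 x) \cos(6 t)$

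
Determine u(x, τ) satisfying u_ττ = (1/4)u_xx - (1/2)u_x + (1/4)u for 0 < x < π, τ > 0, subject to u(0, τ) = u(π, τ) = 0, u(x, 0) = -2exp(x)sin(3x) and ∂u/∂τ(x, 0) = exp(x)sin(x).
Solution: Substitute u = exp(x)w.
Then u_x = exp(x)(w_x + w), u_xx = exp(x)(w_xx + 2w_x + w), u_ττ = exp(x)w_ττ; substituting and dividing by exp(x), the lower-order terms cancel: w_ττ = (1/4)w_xx (standard wave equation).
Data for w: w(x,0) = exp(-x)u(x,0) = -2sin(3x); w_τ(x,0) = exp(-x)u_τ(x,0) = sin(x). The boundary conditions carry over: w(0,τ) = w(π,τ) = 0.
Separating variables: w = Σ [A_n cos(ω_n τ) + B_n sin(ω_n τ)] sin(nx), ω_n = n/2. From ICs (B_n = velocity coefficient / ω_n): A_3=-2, B_1=2.
So w(x,τ) = 2sin(x)sin(τ/2) - 2sin(3x)cos(3τ/2), and u(x,τ) = exp(x)w(x,τ).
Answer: u(x, τ) = 2exp(x)sin(x)sin(τ/2) - 2exp(x)sin(3x)cos(3τ/2)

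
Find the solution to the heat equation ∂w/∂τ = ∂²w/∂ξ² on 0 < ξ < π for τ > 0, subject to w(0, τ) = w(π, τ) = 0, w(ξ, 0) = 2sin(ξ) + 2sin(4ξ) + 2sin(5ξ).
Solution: Separating variables: w = Σ c_n exp(-n²τ) sin(nξ). From w(ξ,0) = 2sin(ξ) + 2sin(4ξ) + 2sin(5ξ): c_1=2, c_4=2, c_5=2.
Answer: w(ξ, τ) = 2exp(-τ)sin(ξ) + 2exp(-16τ)sin(4ξ) + 2exp(-25τ)sin(5ξ)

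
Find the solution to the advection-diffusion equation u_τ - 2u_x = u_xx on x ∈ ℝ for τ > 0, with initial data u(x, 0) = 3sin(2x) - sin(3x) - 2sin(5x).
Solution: Moving frame: η = x + 2τ, σ = τ, u = w(η,σ), so u_τ = w_σ + 2w_η and u_xx = w_ηη.
Hence u_τ - 2u_x = w_σ and the PDE becomes the heat equation w_σ = w_ηη on η ∈ ℝ.
Initial data: w(η,0) = u(η,0) = 3sin(2η) - sin(3η) - 2sin(5η). Each mode sin(nη) decays as exp(-n²σ) on ℝ, so w(η,σ) = Σ c_n exp(-n²σ) sin(nη) with c_2=3, c_3=-1, c_5=-2: w(η,σ) = 3exp(-4σ)sin(2η) - exp(-9σ)sin(3η) - 2exp(-25σ)sin(5η).
Substituting back: u(x,τ) = w(x + 2τ, τ).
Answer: u(x, τ) = 3exp(-4τ)sin(2x + 4τ) - exp(-9τ)sin(3x + 6τ) - 2exp(-25τ)sin(5x + 10τ)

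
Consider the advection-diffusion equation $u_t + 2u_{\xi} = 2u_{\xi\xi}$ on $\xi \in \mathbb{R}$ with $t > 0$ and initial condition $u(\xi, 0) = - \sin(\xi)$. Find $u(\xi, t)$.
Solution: Change to a moving frame: let $\eta = \xi - 2t$, $\sigma = t$ and write $u(\xi,t) = w(\eta,\sigma)$.
By the chain rule $u_t = w_{\sigma} - 2w_{\eta}$, $u_{\xi} = w_{\eta}$, $u_{\xi\xi} = w_{\eta\eta}$.
Then $u_t + 2u_{\xi} = w_{\sigma}$: the advection term cancels and the PDE becomes the heat equation $w_{\sigma} = 2w_{\eta\eta}$ on $\eta \in \mathbb{R}$.
Initial data: $w(\eta,0) = u(\eta,0) = - \sin(\eta)$.
On $\eta \in \mathbb{R}$ each mode satisfies $(\sin(n\eta))'' = -n^2 \sin(n\eta)$, so $e^{-2n^2\sigma} \sin(n\eta)$ solves the heat equation; by superposition $w(\eta,\sigma) = \sum c_n e^{-2n^2\sigma} \sin(n\eta)$.
Reading off the coefficients: $c_1=-1$, so $w(\eta,\sigma) = - e^{-2 \sigma} \sin(\eta)$.
Substituting back $\eta = \xi - 2t$, $\sigma = t$: $u(\xi,t) = w(\xi - 2t, t)$.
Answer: $u(\xi, t) = - e^{-2 t} \sin(\xi - 2 t)$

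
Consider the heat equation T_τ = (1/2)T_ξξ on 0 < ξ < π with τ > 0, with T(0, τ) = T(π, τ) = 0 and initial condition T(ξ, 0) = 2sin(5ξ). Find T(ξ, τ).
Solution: Using separation of variables T = X(ξ)G(τ):
Eigenfunctions: sin(nξ), n = 1, 2, 3, ...
General solution: T(ξ, τ) = Σ c_n sin(nξ) exp(-n² τ/2)
Matching T(ξ,0) = 2sin(5ξ) term by term: c_5=2.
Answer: T(ξ, τ) = 2exp(-25τ/2)sin(5ξ)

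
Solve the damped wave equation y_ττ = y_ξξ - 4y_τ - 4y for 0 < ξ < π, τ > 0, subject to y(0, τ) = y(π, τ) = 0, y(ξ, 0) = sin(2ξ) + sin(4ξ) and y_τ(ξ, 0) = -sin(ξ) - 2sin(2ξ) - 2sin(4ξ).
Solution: Substitute y = exp(-2τ)u.
Then y_τ = exp(-2τ)(u_τ - 2u), y_ττ = exp(-2τ)(u_ττ - 4u_τ + 4u), y_ξξ = exp(-2τ)u_ξξ; substituting and dividing by exp(-2τ), the lower-order terms cancel: u_ττ = u_ξξ (standard wave equation).
Data for u: u(ξ,0) = y(ξ,0) = sin(2ξ) + sin(4ξ); u_τ(ξ,0) = y_τ(ξ,0) + 2y(ξ,0) = -sin(ξ). The boundary conditions carry over: u(0,τ) = u(π,τ) = 0.
Separating variables: u = Σ [A_n cos(ω_n τ) + B_n sin(ω_n τ)] sin(nξ), ω_n = n. From ICs (B_n = velocity coefficient / ω_n): A_2=1, A_4=1, B_1=-1.
So u(ξ,τ) = -sin(ξ)sin(τ) + sin(2ξ)cos(2τ) + sin(4ξ)cos(4τ), and y(ξ,τ) = exp(-2τ)u(ξ,τ).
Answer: y(ξ, τ) = -exp(-2τ)sin(ξ)sin(τ) + exp(-2τ)sin(2ξ)cos(2τ) + exp(-2τ)sin(4ξ)cos(4τ)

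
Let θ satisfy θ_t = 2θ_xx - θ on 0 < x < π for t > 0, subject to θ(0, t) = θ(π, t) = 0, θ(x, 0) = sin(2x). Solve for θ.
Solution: Substitute θ = exp(-t)u, i.e. u = exp(t)θ.
By the product rule, θ_t = exp(-t)(u_t - u), θ_xx = exp(-t)u_xx.
Substituting into the PDE and dividing by exp(-t): u_t - u = 2u_xx - u.
The lower-order terms cancel, leaving the standard heat equation u_t = 2u_xx.
Initial data for u: u(x,0) = θ(x,0) = sin(2x). The boundary conditions carry over: u(0,t) = u(π,t) = 0.
Solve for u:
  Using separation of variables u = X(x)G(t):
  Eigenfunctions: sin(nx), n = 1, 2, 3, ...
  General solution: u(x, t) = Σ c_n sin(nx) exp(-2n² t)
  Matching u(x,0) = sin(2x) term by term: c_2=1.
Hence u(x,t) = exp(-8t)sin(2x).
Transform back: θ(x,t) = exp(-t)u(x,t).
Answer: θ(x, t) = exp(-9t)sin(2x)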